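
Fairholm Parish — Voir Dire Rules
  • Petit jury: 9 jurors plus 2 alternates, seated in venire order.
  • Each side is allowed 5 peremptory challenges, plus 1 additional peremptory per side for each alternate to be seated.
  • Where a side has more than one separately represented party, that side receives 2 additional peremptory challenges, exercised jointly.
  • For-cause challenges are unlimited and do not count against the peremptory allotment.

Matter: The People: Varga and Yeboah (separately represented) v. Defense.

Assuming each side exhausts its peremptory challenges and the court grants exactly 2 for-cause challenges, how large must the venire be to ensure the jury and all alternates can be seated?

Seats to fill: 9 + 2 alternates = 11.
Peremptories — The People: 5 + 1×2 + 2 = 9; Defense: 5 + 1×2 = 7; total 16.
For-cause removals: 2.
Minimum venire: 11 + 16 + 2 = 29.

29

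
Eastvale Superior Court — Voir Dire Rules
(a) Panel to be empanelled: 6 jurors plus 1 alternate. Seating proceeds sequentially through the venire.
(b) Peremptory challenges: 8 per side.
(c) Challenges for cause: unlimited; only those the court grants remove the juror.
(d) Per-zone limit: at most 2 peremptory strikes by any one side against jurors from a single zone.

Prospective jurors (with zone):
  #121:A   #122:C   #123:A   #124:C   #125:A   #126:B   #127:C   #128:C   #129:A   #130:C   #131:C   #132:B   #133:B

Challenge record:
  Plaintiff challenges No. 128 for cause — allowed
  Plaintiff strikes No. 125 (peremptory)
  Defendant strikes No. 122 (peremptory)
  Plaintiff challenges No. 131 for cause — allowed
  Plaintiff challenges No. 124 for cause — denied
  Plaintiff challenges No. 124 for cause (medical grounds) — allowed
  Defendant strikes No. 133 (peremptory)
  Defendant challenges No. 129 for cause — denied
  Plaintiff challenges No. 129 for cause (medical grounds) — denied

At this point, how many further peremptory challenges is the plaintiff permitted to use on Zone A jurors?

Plaintiff peremptories so far: #125 — 1 of 8 used, 7 left overall.
Against Zone A: #125 — 1 used; per-zone cap 2 leaves 1.
Binding limit: min(7, 1) = 1.

1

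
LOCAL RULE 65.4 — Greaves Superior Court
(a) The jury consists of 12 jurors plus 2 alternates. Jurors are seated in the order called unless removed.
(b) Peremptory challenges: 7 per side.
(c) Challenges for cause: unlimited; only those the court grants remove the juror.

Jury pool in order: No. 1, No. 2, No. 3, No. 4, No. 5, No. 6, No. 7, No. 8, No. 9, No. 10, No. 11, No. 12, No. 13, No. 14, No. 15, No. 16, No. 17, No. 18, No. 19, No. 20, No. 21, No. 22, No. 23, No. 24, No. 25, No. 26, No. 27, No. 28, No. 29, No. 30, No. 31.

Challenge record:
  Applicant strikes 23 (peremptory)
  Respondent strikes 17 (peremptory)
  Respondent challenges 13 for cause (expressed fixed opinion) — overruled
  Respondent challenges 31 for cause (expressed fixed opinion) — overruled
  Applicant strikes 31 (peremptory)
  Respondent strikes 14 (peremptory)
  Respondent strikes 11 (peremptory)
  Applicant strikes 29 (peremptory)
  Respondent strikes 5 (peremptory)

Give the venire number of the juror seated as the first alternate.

16

Removed: #5, #11, #14, #17, #23, #29, #31. (#13 stays — for-cause denied.)
Seating in order: seats 1–12 → #1, #2, #3, #4, #6, #7, #8, #9, #10, #12, #13, #15; alternates → #16, #18.
So alternate 1 is #16.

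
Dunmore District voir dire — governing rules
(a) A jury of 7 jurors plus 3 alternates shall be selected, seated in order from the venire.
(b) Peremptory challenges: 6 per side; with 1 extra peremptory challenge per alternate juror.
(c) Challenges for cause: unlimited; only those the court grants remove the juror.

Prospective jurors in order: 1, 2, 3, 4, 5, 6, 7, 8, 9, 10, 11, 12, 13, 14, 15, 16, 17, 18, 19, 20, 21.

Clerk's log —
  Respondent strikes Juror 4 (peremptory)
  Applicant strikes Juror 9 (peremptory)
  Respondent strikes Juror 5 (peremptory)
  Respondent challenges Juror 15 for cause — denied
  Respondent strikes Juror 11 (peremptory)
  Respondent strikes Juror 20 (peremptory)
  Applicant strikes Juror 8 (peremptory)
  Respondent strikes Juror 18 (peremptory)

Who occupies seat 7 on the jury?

12

Removed: #4, #5, #8, #9, #11, #18, #20. (#15 stays — for-cause denied.)
Seating in order: seats 1–7 → #1, #2, #3, #6, #7, #10, #12; alternates → #13, #14, #15.
So seat 7 is #12.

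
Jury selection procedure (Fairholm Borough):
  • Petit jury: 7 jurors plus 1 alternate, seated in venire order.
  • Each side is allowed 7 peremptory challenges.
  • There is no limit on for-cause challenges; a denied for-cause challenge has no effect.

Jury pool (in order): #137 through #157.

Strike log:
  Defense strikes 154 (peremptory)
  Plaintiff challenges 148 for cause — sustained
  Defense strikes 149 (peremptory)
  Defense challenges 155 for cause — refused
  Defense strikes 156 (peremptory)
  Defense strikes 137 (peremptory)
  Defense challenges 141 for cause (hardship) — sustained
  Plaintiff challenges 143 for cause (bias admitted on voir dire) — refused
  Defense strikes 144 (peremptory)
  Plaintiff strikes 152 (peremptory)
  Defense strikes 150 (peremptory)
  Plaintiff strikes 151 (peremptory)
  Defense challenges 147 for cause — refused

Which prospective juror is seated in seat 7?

Removed: #137, #141, #144, #148, #149, #150, #151, #152, #154, #156. (#143, #147, #155 stay — for-cause denied.)
Seating in order: seats 1–7 → #138, #139, #140, #142, #143, #145, #146; alternates → #147.
So seat 7 is #146.

146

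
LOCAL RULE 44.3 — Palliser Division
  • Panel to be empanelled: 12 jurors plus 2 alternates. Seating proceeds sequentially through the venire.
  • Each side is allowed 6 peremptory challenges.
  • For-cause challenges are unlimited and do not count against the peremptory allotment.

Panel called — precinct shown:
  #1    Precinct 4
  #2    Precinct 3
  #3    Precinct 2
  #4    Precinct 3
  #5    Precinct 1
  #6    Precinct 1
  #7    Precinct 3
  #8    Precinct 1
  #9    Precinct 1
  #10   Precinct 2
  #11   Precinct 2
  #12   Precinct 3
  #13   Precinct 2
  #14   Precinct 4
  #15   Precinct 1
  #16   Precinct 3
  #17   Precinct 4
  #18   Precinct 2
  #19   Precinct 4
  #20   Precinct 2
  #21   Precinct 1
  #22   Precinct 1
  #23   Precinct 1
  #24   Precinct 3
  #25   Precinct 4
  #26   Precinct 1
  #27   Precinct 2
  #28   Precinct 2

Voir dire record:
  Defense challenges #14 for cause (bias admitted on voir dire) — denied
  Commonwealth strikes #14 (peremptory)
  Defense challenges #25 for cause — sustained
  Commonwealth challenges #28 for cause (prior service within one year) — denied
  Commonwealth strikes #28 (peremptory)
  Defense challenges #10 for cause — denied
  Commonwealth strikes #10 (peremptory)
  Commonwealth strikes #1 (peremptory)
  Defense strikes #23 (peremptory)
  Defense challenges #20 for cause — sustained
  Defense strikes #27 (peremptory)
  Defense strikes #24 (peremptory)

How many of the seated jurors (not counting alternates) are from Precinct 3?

4

Removed: #1, #10, #14, #20, #23, #24, #25, #27, #28.
Seated jurors 1–12: #2, #3, #4, #5, #6, #7, #8, #9, #11, #12, #13, #15 (alternates #16, #17 not counted).
Of those, in Precinct 3: #2, #4, #7, #12 → 4.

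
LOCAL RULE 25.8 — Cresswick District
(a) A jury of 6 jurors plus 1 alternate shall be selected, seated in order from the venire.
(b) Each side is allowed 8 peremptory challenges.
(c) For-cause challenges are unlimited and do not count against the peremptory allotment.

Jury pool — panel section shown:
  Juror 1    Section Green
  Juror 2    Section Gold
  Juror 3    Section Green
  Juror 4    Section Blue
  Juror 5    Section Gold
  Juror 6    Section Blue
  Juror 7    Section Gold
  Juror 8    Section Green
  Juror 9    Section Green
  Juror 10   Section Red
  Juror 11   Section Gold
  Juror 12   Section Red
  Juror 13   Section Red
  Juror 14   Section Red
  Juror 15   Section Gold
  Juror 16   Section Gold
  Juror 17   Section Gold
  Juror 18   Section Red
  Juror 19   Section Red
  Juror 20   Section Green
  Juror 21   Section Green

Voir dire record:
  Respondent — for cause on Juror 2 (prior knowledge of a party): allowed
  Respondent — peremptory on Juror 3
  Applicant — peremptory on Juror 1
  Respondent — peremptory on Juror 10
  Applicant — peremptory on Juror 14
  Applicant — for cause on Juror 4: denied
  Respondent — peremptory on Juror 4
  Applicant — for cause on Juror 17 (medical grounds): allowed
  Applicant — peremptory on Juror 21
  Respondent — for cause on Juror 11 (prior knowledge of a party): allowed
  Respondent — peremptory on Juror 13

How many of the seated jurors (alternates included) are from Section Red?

Removed: #1, #2, #3, #4, #10, #11, #13, #14, #17, #21.
Seated (7 incl. alternates): #5, #6, #7, #8, #9, #12, #15.
Of those, in Section Red: #12 → 1.

1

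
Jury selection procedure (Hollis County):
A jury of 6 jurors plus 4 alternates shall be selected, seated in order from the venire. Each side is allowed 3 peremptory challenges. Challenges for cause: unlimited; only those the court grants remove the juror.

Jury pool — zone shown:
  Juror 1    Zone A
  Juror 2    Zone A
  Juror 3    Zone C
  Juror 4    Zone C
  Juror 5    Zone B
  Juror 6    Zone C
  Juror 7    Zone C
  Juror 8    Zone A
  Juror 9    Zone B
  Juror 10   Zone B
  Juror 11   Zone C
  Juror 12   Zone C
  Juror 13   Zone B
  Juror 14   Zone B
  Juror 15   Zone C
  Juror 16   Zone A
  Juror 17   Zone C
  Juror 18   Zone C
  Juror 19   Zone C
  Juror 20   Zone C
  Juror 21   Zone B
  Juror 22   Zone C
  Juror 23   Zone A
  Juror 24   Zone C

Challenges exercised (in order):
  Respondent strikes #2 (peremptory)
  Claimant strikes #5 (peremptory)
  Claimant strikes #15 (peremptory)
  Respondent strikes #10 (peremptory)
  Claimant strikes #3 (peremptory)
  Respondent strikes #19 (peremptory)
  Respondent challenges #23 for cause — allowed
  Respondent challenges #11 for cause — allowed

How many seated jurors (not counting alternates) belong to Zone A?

2

Removed: #2, #3, #5, #10, #11, #15, #19, #23.
Seated jurors 1–6: #1, #4, #6, #7, #8, #9 (alternates #12, #13, #14, #16 not counted).
Of those, in Zone A: #1, #8 → 2.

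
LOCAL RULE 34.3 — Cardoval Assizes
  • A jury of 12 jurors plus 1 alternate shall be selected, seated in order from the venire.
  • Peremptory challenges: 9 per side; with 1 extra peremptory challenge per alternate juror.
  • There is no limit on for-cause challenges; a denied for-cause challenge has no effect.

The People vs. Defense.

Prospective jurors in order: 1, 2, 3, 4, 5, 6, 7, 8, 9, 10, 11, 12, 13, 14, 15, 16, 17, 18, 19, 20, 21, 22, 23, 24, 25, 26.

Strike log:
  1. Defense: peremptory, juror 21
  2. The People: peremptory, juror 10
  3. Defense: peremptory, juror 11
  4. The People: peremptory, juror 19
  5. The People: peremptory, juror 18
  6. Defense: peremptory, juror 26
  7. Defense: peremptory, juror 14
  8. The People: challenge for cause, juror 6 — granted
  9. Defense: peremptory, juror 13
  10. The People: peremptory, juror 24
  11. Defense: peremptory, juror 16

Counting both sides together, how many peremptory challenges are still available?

10

The People allotment: 9 base + 1 × 1 alternate = 10. Defense allotment: 9 base + 1 × 1 alternate = 10.
The People peremptories used: #10, #19, #18, #24 — 4 (the for-cause on #6 doesn't count).
Defense peremptories used: #21, #11, #26, #14, #13, #16 — 6.
Remaining: (10 − 4) + (10 − 6) = 10.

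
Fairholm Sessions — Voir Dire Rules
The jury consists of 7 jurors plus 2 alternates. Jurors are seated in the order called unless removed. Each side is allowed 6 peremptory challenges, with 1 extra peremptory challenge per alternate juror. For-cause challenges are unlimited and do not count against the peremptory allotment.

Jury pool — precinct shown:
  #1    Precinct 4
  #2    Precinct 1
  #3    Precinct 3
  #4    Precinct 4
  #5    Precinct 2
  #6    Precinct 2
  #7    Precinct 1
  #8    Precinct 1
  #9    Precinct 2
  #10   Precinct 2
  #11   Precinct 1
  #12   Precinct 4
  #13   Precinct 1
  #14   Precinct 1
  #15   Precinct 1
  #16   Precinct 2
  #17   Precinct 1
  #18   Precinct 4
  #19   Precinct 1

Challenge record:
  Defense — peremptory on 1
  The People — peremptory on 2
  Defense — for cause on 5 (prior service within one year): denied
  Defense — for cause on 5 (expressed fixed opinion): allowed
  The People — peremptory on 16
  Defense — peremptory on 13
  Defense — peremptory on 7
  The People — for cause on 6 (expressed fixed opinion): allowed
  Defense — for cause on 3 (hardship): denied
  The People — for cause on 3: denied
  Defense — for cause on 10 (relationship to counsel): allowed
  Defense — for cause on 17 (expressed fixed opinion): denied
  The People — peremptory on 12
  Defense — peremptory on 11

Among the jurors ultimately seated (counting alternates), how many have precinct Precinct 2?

Removed: #1, #2, #5, #6, #7, #10, #11, #12, #13, #16.
Seated (9 incl. alternates): #3, #4, #8, #9, #14, #15, #17, #18, #19.
Of those, in Precinct 2: #9 → 1.

1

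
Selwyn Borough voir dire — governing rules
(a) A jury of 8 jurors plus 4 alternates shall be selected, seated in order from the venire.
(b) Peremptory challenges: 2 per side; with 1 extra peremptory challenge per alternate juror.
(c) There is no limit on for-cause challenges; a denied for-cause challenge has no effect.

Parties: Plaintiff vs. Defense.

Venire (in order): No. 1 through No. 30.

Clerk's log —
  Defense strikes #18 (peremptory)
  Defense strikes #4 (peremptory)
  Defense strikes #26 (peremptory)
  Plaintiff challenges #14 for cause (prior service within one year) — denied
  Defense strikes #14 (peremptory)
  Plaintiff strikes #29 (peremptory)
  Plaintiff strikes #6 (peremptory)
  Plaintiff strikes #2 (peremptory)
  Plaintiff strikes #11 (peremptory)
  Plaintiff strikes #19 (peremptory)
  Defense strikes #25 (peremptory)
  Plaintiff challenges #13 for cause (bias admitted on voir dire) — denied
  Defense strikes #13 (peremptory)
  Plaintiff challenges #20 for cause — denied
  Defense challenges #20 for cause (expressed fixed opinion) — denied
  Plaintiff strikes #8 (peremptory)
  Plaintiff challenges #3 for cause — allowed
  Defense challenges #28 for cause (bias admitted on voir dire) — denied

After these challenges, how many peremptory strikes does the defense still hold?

Defense allotment: 2 base + 1 × 4 alternates = 6.
Defense peremptories used: #18, #4, #26, #14, #25, #13 — 6 (for-cause on #20, #28 don't count).
Remaining: 6 − 6 = 0.

0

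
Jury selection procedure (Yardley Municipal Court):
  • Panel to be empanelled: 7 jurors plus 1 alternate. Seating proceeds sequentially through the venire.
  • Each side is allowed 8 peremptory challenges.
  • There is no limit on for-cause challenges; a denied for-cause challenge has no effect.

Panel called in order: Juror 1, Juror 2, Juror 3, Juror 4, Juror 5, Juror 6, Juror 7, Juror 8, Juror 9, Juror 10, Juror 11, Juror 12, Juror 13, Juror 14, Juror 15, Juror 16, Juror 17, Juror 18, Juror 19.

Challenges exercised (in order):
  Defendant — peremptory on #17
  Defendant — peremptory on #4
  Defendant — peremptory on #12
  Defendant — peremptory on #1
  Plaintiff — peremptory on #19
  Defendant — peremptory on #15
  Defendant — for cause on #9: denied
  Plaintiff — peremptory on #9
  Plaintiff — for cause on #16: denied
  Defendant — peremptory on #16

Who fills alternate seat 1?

11

Removed: #1, #4, #9, #12, #15, #16, #17, #19.
Filling seats in venire order through position 8: #2, #3, #5, #6, #7, #8, #10, #11.
So alternate 1 is #11.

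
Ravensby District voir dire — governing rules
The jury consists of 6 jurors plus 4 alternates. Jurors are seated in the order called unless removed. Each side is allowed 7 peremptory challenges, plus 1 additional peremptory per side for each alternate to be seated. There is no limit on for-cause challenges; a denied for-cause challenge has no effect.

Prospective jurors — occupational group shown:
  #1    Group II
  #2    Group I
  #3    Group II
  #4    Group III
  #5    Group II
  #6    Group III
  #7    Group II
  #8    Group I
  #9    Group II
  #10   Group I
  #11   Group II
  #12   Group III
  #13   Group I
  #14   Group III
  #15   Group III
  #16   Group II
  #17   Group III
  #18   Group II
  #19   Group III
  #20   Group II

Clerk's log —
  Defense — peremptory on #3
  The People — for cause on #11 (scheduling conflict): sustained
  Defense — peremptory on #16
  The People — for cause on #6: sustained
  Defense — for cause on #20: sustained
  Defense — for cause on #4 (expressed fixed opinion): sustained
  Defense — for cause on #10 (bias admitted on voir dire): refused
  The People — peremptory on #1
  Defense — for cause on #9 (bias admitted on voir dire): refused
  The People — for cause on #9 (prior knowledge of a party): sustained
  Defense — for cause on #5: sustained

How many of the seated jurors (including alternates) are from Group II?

2

Removed: #1, #3, #4, #5, #6, #9, #11, #16, #20.
Seated (10 incl. alternates): #2, #7, #8, #10, #12, #13, #14, #15, #17, #18.
Of those, in Group II: #7, #18 → 2.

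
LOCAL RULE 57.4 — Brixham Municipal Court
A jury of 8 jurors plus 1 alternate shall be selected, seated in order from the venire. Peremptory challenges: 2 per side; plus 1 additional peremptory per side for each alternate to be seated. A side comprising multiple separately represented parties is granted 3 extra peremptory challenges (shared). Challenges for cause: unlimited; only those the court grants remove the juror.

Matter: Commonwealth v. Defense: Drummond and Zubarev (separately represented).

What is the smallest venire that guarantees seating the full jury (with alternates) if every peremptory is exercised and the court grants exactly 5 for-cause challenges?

23

Seats to fill: 8 + 1 alternates = 9.
Peremptories — Commonwealth: 2 + 1×1 = 3; Defense: 2 + 1×1 + 3 = 6; total 9.
For-cause removals: 5.
Minimum venire: 9 + 9 + 5 = 23.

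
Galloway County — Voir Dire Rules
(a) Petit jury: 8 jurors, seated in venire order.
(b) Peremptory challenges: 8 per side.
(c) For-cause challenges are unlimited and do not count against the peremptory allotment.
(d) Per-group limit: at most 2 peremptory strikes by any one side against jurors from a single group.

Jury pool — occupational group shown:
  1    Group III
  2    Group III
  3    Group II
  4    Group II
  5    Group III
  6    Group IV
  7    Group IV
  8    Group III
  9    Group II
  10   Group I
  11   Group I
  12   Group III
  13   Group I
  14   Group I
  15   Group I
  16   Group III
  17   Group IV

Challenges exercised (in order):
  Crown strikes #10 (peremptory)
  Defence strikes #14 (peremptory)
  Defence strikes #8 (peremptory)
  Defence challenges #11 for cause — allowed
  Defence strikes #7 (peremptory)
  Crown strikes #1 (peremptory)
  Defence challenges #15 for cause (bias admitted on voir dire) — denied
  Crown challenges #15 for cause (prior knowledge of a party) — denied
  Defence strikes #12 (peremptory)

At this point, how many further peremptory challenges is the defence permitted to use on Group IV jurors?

1

Defence peremptories so far: #14, #8, #7, #12 — 4 of 8 used, 4 left overall.
Against Group IV: #7 — 1 used; per-group cap 2 leaves 1.
Binding limit: min(4, 1) = 1.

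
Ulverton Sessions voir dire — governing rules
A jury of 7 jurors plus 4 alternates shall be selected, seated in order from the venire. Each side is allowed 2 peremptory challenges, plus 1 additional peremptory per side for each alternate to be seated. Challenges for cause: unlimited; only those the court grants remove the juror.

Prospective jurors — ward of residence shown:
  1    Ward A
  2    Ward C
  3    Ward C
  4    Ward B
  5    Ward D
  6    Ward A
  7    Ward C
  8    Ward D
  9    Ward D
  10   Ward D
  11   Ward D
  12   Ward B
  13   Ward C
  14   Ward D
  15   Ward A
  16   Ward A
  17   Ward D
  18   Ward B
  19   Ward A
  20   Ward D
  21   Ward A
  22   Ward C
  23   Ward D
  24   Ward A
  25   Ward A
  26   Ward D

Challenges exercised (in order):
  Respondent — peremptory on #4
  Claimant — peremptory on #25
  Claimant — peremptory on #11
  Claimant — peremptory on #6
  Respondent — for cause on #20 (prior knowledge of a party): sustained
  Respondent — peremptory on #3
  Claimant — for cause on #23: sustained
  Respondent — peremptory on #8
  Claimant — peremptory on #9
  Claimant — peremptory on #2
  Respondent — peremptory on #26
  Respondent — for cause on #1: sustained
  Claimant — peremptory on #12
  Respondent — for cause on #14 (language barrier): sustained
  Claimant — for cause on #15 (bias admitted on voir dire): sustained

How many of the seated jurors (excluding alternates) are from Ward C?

Removed: #1, #2, #3, #4, #6, #8, #9, #11, #12, #14, #15, #20, #23, #25, #26.
Seated jurors 1–7: #5, #7, #10, #13, #16, #17, #18 (alternates #19, #21, #22, #24 not counted).
Of those, in Ward C: #7, #13 → 2.

2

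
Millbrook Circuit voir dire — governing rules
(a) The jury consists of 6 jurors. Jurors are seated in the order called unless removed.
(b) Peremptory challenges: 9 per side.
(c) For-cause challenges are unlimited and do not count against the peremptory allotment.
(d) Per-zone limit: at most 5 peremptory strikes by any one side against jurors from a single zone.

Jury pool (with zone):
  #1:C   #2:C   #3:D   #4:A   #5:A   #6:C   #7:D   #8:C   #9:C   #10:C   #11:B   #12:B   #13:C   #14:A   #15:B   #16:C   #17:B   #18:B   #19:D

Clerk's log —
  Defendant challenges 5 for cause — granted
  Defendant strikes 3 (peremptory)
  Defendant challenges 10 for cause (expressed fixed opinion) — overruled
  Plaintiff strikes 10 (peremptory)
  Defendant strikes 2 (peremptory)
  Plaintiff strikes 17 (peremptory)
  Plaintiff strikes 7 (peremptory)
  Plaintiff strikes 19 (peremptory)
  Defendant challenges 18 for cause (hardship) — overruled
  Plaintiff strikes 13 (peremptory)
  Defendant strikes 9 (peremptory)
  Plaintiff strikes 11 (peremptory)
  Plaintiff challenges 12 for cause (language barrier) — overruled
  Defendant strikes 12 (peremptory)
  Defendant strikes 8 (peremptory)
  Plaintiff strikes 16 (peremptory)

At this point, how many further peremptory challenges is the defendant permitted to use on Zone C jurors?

Defendant peremptories so far: #3, #2, #9, #12, #8 — 5 of 9 used, 4 left overall.
Against Zone C: #2, #9, #8 — 3 used; per-zone cap 5 leaves 2.
Binding limit: min(4, 2) = 2.

2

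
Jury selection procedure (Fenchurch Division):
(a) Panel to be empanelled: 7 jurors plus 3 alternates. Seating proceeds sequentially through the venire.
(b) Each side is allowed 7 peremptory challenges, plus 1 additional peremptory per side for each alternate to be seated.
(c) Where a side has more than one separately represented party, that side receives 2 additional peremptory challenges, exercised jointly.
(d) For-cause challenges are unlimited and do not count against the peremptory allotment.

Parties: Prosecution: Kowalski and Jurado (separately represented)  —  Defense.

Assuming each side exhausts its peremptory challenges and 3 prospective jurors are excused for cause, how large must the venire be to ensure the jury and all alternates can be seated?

Seats to fill: 7 + 3 alternates = 10.
Peremptories — Prosecution: 7 + 1×3 + 2 = 12; Defense: 7 + 1×3 = 10; total 22.
For-cause removals: 3.
Minimum venire: 10 + 22 + 3 = 35.

35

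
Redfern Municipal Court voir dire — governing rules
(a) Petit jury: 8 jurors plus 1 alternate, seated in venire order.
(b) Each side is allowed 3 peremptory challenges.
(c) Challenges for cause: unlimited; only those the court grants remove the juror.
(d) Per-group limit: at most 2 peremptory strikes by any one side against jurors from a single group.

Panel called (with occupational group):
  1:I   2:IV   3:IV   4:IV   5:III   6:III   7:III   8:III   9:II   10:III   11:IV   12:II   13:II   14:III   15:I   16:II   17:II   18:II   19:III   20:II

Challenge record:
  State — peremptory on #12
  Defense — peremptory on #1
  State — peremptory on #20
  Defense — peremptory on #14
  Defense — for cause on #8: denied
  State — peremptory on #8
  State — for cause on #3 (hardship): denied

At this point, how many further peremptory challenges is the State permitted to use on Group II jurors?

0

State peremptories so far: #12, #20, #8 — 3 of 3 used, 0 left overall.
Against Group II: #12, #20 — 2 used; per-group cap 2 leaves 0.
Binding limit: min(0, 0) = 0.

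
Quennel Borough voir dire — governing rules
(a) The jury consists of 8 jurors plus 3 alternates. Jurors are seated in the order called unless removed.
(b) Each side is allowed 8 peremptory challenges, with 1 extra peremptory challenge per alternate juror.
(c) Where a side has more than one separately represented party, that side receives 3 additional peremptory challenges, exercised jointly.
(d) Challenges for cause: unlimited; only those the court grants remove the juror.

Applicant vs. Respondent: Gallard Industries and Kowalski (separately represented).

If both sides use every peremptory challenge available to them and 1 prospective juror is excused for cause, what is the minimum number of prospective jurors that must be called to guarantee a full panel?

37

Seats to fill: 8 + 3 alternates = 11.
Peremptories — Applicant: 8 + 1×3 = 11; Respondent: 8 + 1×3 + 3 = 14; total 25.
For-cause removals: 1.
Minimum venire: 11 + 25 + 1 = 37.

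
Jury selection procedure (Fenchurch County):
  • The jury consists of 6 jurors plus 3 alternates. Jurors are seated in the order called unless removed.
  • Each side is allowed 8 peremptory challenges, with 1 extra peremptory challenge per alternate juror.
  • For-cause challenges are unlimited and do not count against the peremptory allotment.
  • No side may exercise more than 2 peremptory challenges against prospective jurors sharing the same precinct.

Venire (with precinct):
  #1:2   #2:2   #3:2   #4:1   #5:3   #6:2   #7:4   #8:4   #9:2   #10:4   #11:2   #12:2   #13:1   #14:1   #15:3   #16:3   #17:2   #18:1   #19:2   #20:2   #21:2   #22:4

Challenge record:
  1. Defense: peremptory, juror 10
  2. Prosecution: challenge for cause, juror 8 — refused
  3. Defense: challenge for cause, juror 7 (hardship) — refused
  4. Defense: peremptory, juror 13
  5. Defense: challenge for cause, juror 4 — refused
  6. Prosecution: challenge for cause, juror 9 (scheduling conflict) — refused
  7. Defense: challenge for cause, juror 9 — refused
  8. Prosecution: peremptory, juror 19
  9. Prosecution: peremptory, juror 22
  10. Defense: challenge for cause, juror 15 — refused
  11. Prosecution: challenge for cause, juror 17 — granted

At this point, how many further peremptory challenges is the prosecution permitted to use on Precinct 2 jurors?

Prosecution peremptories so far: #19, #22 — 2 of 11 used, 9 left overall.
Against Precinct 2: #19 — 1 used; per-precinct cap 2 leaves 1.
Binding limit: min(9, 1) = 1.

1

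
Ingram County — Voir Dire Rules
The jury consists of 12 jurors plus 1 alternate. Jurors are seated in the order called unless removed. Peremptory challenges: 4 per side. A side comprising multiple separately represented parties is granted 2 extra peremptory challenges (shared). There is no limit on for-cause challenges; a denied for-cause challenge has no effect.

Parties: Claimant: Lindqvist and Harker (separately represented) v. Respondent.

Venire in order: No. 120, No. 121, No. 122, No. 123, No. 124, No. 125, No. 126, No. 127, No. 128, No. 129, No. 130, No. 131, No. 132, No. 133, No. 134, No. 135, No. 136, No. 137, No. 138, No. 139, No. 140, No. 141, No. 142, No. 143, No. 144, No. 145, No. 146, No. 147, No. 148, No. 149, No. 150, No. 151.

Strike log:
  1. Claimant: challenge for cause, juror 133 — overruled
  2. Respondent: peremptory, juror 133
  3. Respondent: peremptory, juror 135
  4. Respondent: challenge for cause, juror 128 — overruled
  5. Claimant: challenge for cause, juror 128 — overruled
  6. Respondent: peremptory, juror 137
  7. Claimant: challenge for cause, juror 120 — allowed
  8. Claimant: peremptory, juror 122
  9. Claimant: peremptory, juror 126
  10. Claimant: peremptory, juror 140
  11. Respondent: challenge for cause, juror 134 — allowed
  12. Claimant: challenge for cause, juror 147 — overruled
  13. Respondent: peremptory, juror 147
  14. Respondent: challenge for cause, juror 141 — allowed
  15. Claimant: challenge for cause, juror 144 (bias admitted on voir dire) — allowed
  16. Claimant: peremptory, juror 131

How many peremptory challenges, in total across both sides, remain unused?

Claimant allotment: 4 base + 2 multi-party = 6. Respondent allotment: 4.
Claimant peremptories used: #122, #126, #140, #131 — 4 (for-cause on #133, #128, #120, #147, #144 don't count).
Respondent peremptories used: #133, #135, #137, #147 — 4 (for-cause on #128, #134, #141 don't count).
Remaining: (6 − 4) + (4 − 4) = 2.

2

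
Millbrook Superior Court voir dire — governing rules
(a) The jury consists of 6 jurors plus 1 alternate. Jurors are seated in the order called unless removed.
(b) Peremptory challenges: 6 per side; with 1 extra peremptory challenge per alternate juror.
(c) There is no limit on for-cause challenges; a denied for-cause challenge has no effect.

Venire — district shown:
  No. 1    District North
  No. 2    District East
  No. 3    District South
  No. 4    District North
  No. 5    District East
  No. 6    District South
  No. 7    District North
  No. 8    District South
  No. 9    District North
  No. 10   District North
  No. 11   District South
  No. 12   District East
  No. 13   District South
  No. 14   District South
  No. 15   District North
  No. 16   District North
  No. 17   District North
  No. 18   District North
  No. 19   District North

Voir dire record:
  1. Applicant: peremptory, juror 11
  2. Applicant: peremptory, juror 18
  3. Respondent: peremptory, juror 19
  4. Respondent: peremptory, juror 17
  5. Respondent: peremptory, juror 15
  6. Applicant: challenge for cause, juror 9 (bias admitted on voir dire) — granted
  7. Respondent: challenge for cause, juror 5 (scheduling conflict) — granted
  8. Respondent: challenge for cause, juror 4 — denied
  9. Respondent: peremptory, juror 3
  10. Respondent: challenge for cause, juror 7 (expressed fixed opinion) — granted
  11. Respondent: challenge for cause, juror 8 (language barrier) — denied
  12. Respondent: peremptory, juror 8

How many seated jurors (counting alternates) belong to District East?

2

Removed: #3, #5, #7, #8, #9, #11, #15, #17, #18, #19.
Seated (7 incl. alternates): #1, #2, #4, #6, #10, #12, #13.
Of those, in District East: #2, #12 → 2.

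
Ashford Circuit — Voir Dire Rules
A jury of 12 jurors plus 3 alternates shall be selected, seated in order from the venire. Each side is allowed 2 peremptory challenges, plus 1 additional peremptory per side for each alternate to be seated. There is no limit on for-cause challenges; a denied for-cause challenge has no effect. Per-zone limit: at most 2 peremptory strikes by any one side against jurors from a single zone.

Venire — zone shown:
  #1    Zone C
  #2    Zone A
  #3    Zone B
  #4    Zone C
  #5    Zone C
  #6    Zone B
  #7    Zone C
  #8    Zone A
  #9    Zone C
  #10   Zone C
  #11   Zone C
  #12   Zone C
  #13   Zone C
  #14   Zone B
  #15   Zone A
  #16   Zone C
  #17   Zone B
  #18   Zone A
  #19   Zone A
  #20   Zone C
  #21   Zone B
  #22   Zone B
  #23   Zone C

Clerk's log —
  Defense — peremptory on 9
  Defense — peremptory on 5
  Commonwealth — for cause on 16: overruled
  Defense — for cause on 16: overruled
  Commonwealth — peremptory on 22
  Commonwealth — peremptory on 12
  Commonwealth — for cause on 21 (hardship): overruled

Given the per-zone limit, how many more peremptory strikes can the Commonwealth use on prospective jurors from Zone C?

1

Commonwealth peremptories so far: #22, #12 — 2 of 5 used, 3 left overall.
Against Zone C: #12 — 1 used; per-zone cap 2 leaves 1.
Binding limit: min(3, 1) = 1.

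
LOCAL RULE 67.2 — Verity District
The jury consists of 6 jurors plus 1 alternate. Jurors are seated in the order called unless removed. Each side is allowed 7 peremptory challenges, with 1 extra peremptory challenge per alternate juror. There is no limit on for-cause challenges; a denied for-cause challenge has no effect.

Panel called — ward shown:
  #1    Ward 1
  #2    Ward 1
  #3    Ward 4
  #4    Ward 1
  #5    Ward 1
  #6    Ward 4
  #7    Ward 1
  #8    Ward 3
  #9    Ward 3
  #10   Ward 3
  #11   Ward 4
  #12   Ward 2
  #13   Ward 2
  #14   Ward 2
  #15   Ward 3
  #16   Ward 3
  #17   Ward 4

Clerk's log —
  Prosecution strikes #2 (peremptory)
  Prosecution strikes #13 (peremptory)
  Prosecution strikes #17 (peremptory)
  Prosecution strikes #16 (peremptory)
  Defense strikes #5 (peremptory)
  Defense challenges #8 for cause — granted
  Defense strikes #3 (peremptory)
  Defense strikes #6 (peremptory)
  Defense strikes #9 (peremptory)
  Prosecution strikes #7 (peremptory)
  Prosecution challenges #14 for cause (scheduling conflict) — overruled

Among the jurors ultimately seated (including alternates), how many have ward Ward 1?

Removed: #2, #3, #5, #6, #7, #8, #9, #13, #16, #17.
Seated (7 incl. alternates): #1, #4, #10, #11, #12, #14, #15.
Of those, in Ward 1: #1, #4 → 2.

2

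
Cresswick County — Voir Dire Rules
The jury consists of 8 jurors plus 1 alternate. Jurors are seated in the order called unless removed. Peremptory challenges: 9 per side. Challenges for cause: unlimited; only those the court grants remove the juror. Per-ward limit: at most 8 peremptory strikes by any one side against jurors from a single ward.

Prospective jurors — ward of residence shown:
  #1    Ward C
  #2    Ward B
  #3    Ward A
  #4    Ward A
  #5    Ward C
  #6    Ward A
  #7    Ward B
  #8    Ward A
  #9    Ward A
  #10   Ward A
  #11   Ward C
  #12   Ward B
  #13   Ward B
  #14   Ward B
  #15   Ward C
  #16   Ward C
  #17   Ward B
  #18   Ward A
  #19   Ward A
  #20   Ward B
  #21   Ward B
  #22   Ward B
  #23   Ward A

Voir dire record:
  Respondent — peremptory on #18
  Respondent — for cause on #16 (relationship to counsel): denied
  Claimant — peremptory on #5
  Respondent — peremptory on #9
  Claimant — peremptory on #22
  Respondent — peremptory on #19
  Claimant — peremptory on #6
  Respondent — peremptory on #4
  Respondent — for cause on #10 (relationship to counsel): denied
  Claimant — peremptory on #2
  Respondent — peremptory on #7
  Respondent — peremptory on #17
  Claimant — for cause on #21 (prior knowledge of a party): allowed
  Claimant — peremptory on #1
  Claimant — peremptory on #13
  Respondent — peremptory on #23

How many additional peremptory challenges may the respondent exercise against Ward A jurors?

Respondent peremptories so far: #18, #9, #19, #4, #7, #17, #23 — 7 of 9 used, 2 left overall.
Against Ward A: #18, #9, #19, #4, #23 — 5 used; per-ward cap 8 leaves 3.
Binding limit: min(2, 3) = 2.

2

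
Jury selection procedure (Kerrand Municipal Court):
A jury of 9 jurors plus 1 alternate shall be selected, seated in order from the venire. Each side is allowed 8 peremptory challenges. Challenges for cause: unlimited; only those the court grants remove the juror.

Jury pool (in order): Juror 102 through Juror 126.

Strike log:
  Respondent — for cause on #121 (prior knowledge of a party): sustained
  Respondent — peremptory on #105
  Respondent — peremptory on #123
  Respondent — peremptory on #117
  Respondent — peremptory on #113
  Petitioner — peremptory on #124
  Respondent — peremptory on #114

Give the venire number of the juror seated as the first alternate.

Removed: #105, #113, #114, #117, #121, #123, #124.
Seating in order: seats 1–9 → #102, #103, #104, #106, #107, #108, #109, #110, #111; alternates → #112.
So alternate 1 is #112.

112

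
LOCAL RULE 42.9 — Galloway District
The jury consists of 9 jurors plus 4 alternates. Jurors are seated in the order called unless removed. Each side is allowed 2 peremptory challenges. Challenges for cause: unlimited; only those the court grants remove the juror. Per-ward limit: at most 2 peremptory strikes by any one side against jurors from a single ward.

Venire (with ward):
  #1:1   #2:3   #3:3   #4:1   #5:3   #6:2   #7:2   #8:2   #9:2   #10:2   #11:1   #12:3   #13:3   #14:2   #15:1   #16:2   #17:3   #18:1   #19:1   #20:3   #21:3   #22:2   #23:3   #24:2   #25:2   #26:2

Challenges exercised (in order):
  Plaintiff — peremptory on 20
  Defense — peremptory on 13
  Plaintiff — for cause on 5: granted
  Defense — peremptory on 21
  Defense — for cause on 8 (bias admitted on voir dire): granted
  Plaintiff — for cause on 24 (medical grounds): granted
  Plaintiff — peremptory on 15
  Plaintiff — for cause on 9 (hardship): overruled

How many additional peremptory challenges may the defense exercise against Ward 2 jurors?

0

Defense peremptories so far: #13, #21 — 2 of 2 used, 0 left overall.
Against Ward 2: none yet — per-ward cap 2 leaves 2.
Binding limit: min(0, 2) = 0.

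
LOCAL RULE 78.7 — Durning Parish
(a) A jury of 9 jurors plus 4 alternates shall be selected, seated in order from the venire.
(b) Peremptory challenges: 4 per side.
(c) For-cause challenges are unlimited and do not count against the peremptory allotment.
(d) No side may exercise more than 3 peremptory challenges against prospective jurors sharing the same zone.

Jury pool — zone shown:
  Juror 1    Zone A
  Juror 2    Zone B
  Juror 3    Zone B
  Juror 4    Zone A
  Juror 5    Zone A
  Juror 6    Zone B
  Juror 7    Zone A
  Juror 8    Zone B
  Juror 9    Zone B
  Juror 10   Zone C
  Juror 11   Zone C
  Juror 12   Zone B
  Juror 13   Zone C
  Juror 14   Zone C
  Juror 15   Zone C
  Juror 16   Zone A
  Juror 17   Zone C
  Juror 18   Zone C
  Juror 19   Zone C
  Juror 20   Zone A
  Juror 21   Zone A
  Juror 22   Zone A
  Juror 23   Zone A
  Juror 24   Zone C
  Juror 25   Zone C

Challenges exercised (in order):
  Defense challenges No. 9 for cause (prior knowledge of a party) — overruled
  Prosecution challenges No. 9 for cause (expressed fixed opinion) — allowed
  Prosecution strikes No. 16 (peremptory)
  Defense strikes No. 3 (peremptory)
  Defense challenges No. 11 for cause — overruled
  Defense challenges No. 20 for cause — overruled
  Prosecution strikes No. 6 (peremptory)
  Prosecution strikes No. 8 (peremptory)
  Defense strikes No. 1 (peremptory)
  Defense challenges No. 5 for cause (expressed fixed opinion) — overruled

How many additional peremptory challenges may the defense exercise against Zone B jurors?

Defense peremptories so far: #3, #1 — 2 of 4 used, 2 left overall.
Against Zone B: #3 — 1 used; per-zone cap 3 leaves 2.
Binding limit: min(2, 2) = 2.

2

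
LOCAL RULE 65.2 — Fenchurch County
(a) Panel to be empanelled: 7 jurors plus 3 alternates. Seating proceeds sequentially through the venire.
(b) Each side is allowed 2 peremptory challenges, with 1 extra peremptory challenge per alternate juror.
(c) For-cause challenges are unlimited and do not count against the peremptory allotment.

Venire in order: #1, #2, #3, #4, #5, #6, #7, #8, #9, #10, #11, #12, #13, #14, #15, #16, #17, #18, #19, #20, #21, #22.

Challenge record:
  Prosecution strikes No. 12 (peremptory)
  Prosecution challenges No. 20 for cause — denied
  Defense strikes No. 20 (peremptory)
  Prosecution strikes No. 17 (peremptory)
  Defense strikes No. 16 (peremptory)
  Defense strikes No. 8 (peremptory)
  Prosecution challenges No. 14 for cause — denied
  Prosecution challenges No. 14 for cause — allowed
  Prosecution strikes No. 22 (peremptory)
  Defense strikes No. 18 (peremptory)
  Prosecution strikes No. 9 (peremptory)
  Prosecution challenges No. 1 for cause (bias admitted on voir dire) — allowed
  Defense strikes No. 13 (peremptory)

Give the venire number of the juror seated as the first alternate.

Removed: #1, #8, #9, #12, #13, #14, #16, #17, #18, #20, #22.
Seating in order: seats 1–7 → #2, #3, #4, #5, #6, #7, #10; alternates → #11, #15, #19.
So alternate 1 is #11.

11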